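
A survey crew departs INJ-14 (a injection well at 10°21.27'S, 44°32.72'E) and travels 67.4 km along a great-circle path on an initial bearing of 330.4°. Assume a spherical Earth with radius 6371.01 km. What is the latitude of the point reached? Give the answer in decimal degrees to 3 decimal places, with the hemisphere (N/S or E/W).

9.827°S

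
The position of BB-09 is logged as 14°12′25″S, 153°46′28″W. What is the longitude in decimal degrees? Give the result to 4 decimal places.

153.7744°W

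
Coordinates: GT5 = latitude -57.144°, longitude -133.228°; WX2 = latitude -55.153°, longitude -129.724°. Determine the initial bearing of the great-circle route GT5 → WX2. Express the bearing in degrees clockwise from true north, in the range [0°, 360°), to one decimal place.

45.9°

Δλ = 3.5040°
y = sin Δλ · cos φ₂ = 0.034922
x = cos φ₁ sin φ₂ − sin φ₁ cos φ₂ cos Δλ = 0.033845
θ = atan2(y, x) = 45.8972° → 45.8972° (mod 360°)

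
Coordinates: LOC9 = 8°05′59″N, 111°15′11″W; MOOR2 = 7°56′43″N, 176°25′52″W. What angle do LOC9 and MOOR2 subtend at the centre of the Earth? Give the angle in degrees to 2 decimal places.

LOC9: φ = +8.09972°, λ = -111.25306°
MOOR2: φ = +7.94528°, λ = -176.43111°
Δφ = -0.1544°,  Δλ = -65.1781°
a = sin²(Δφ/2) + cos φ₁ cos φ₂ sin²(Δλ/2) = 0.284451
c = 2·arcsin(√a) = 1.125087 rad = 64.4627°

64.46°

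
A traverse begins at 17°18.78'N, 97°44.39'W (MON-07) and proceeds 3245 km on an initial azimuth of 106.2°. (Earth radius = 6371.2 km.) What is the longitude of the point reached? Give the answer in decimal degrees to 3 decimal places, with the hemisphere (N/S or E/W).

MON-07: φ = +17.31300°, λ = -97.73983°
δ = d/R = 3245/6371.2 = 0.509323 rad
φ₂ = arcsin(sin φ₁ cos δ + cos φ₁ sin δ cos θ)
   = arcsin(0.29759·0.87307 + 0.95469·0.48759·-0.27899) = 7.46673°
λ₂ = λ₁ + atan2(sin θ sin δ cos φ₁, cos δ − sin φ₁ sin φ₂) = -69.56065°

69.561°W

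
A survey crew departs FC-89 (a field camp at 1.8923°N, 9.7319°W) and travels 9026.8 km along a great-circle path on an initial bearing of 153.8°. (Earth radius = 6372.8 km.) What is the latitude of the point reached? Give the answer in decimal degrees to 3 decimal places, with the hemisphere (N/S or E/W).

δ = d/R = 9026.8/6372.8 = 1.416457 rad
φ₂ = arcsin(sin φ₁ cos δ + cos φ₁ sin δ cos θ)
   = arcsin(0.03302·0.15373 + 0.99945·0.98811·-0.89726) = -61.76726°
λ₂ = λ₁ + atan2(sin θ sin δ cos φ₁, cos δ − sin φ₁ sin φ₂) = 57.52022°

61.767°S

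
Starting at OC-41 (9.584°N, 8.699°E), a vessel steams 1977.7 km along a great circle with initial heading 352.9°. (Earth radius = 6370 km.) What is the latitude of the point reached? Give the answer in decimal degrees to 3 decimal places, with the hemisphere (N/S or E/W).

δ = d/R = 1977.7/6370 = 0.310471 rad
φ₂ = arcsin(sin φ₁ cos δ + cos φ₁ sin δ cos θ)
   = arcsin(0.16649·0.95219 + 0.98604·0.30551·0.99233) = 27.22374°
λ₂ = λ₁ + atan2(sin θ sin δ cos φ₁, cos δ − sin φ₁ sin φ₂) = 6.26520°

27.224°N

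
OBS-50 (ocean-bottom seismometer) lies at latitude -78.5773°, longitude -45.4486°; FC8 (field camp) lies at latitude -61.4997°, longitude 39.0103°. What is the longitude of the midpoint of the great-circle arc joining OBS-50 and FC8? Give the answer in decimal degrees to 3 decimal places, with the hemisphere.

17.348°E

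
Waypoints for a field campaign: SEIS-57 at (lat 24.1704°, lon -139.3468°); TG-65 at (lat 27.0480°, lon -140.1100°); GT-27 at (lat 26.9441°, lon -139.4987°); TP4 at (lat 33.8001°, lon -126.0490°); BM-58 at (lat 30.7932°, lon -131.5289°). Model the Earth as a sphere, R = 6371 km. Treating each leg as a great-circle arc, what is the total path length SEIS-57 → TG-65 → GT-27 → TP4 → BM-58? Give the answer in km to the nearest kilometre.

2501 km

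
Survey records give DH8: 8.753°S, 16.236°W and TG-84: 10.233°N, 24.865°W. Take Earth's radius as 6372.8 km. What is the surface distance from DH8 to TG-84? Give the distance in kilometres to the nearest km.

2318 km

Δφ = 18.9860°,  Δλ = -8.6290°
a = sin²(Δφ/2) + cos φ₁ cos φ₂ sin²(Δλ/2) = 0.032706
c = 2·arcsin(√a) = 0.363696 rad = 20.8382°
d = R·c = 6372.8 × 0.363696 = 2317.8 km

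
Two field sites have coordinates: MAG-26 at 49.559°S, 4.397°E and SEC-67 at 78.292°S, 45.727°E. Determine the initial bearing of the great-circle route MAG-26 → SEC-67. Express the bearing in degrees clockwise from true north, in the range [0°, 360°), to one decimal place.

Δλ = 41.3300°
y = sin Δλ · cos φ₂ = 0.134010
x = cos φ₁ sin φ₂ − sin φ₁ cos φ₂ cos Δλ = -0.519197
θ = atan2(y, x) = 165.5273° → 165.5273° (mod 360°)

165.5°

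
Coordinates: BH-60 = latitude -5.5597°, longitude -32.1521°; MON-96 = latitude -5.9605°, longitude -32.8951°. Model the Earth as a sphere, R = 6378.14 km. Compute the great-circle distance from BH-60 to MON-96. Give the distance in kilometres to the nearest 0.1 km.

Δφ = -0.4008°,  Δλ = -0.7430°
a = sin²(Δφ/2) + cos φ₁ cos φ₂ sin²(Δλ/2) = 0.000054
c = 2·arcsin(√a) = 0.014677 rad = 0.8409°
d = R·c = 6378.14 × 0.014677 = 93.6 km

93.6 km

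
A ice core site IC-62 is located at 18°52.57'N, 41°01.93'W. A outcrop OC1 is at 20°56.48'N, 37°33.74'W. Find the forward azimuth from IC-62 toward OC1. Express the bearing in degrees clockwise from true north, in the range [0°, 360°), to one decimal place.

IC-62: φ = +18.87617°, λ = -41.03217°
OC1: φ = +20.94133°, λ = -37.56233°
Δλ = 3.4698°
y = sin Δλ · cos φ₂ = 0.056525
x = cos φ₁ sin φ₂ − sin φ₁ cos φ₂ cos Δλ = 0.036590
θ = atan2(y, x) = 57.0841° → 57.0841° (mod 360°)

57.1°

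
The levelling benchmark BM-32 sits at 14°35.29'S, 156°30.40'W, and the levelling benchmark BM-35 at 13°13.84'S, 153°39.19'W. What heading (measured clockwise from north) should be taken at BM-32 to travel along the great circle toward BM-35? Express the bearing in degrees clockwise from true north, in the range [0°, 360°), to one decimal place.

64.2°

BM-32: φ = -14.58817°, λ = -156.50667°
BM-35: φ = -13.23067°, λ = -153.65317°
Δλ = 2.8535°
y = sin Δλ · cos φ₂ = 0.048461
x = cos φ₁ sin φ₂ − sin φ₁ cos φ₂ cos Δλ = 0.023387
θ = atan2(y, x) = 64.2387° → 64.2387° (mod 360°)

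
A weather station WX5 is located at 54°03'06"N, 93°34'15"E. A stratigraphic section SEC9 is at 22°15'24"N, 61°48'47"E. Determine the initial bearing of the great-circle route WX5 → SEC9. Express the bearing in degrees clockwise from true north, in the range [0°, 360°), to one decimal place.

229.6°

WX5: φ = +54.05167°, λ = +93.57083°
SEC9: φ = +22.25667°, λ = +61.81306°
Δλ = -31.7578°
y = sin Δλ · cos φ₂ = -0.487116
x = cos φ₁ sin φ₂ − sin φ₁ cos φ₂ cos Δλ = -0.414707
θ = atan2(y, x) = -130.4095° → 229.5905° (mod 360°)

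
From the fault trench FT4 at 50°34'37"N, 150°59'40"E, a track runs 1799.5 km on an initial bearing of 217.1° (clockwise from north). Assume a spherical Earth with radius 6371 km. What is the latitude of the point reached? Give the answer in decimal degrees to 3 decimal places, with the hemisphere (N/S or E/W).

FT4: φ = +50.57694°, λ = +150.99444°
δ = d/R = 1799.5/6371 = 0.282452 rad
φ₂ = arcsin(sin φ₁ cos δ + cos φ₁ sin δ cos θ)
   = arcsin(0.77248·0.96037 + 0.63504·0.27871·-0.79758) = 36.92018°
λ₂ = λ₁ + atan2(sin θ sin δ cos φ₁, cos δ − sin φ₁ sin φ₂) = 138.85513°

36.920°N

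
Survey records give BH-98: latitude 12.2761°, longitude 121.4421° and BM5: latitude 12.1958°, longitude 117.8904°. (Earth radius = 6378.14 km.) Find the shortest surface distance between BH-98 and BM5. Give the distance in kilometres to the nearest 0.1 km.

Δφ = -0.0803°,  Δλ = -3.5517°
a = sin²(Δφ/2) + cos φ₁ cos φ₂ sin²(Δλ/2) = 0.000918
c = 2·arcsin(√a) = 0.060596 rad = 3.4719°
d = R·c = 6378.14 × 0.060596 = 386.5 km

386.5 km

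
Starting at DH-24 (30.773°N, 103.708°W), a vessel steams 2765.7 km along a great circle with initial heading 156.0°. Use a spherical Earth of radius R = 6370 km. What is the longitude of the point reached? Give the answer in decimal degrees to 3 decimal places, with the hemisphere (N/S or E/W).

δ = d/R = 2765.7/6370 = 0.434176 rad
φ₂ = arcsin(sin φ₁ cos δ + cos φ₁ sin δ cos θ)
   = arcsin(0.51164·0.90722 + 0.85920·0.42066·-0.91355) = 7.69966°
λ₂ = λ₁ + atan2(sin θ sin δ cos φ₁, cos δ − sin φ₁ sin φ₂) = -93.76574°

93.766°W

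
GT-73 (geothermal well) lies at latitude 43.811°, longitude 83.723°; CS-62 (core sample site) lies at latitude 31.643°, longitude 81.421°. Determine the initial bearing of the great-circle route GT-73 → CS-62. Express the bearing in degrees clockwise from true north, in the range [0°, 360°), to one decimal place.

Δλ = -2.3020°
y = sin Δλ · cos φ₂ = -0.034195
x = cos φ₁ sin φ₂ − sin φ₁ cos φ₂ cos Δλ = -0.210303
θ = atan2(y, x) = -170.7646° → 189.2354° (mod 360°)

189.2°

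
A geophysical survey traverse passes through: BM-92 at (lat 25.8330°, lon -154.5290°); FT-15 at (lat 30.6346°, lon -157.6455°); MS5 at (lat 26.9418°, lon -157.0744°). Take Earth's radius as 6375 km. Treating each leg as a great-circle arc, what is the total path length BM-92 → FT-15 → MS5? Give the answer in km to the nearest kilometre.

1030 km

BM-92→FT-15: c = 0.096524 rad, d = 615.34 km
FT-15→MS5: c = 0.065040 rad, d = 414.63 km
Total = 615.34 + 414.63 = 1029.97 km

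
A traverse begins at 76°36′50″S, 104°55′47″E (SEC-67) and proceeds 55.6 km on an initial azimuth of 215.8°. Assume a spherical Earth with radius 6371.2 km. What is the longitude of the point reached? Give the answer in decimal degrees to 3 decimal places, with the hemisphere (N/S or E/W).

103.628°E

SEC-67: φ = -76.61389°, λ = +104.92972°
δ = d/R = 55.6/6371.2 = 0.008727 rad
φ₂ = arcsin(sin φ₁ cos δ + cos φ₁ sin δ cos θ)
   = arcsin(-0.97283·0.99996 + 0.23151·0.00873·-0.81106) = -77.01619°
λ₂ = λ₁ + atan2(sin θ sin δ cos φ₁, cos δ − sin φ₁ sin φ₂) = 103.62783°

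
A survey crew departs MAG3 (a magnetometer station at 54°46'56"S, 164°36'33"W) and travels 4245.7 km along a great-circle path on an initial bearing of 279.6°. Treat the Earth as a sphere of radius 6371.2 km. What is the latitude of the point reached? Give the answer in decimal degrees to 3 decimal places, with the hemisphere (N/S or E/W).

MAG3: φ = -54.78222°, λ = -164.60917°
δ = d/R = 4245.7/6371.2 = 0.666389 rad
φ₂ = arcsin(sin φ₁ cos δ + cos φ₁ sin δ cos θ)
   = arcsin(-0.81697·0.78606 + 0.57669·0.61815·0.16677) = -35.64304°
λ₂ = λ₁ + atan2(sin θ sin δ cos φ₁, cos δ − sin φ₁ sin φ₂) = 146.80068°

35.643°S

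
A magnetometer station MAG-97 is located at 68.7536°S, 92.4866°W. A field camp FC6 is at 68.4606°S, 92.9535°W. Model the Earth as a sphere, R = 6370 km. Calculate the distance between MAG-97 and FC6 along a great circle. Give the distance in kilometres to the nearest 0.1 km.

37.7 km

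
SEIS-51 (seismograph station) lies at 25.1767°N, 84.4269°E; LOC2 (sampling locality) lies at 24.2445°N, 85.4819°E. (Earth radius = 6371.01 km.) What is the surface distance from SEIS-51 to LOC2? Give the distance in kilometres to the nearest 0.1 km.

148.7 km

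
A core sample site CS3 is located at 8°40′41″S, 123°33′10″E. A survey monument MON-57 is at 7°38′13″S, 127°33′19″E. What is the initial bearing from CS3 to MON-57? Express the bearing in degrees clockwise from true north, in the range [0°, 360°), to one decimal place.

CS3: φ = -8.67806°, λ = +123.55278°
MON-57: φ = -7.63694°, λ = +127.55528°
Δλ = 4.0025°
y = sin Δλ · cos φ₂ = 0.069181
x = cos φ₁ sin φ₂ − sin φ₁ cos φ₂ cos Δλ = 0.017805
θ = atan2(y, x) = 75.5670° → 75.5670° (mod 360°)

75.6°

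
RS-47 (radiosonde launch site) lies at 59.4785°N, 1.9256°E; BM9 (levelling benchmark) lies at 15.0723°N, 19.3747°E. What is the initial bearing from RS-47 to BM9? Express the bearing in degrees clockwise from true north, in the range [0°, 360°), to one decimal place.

156.4°

Δλ = 17.4491°
y = sin Δλ · cos φ₂ = 0.289543
x = cos φ₁ sin φ₂ − sin φ₁ cos φ₂ cos Δλ = -0.661464
θ = atan2(y, x) = 156.3596° → 156.3596° (mod 360°)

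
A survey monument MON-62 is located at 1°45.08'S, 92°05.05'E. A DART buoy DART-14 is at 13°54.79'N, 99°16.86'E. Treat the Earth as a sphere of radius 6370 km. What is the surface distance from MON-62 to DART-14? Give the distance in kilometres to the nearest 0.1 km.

1913.6 km

MON-62: φ = -1.75133°, λ = +92.08417°
DART-14: φ = +13.91317°, λ = +99.28100°
Δφ = 15.6645°,  Δλ = 7.1968°
a = sin²(Δφ/2) + cos φ₁ cos φ₂ sin²(Δλ/2) = 0.022392
c = 2·arcsin(√a) = 0.300409 rad = 17.2122°
d = R·c = 6370 × 0.300409 = 1913.6 km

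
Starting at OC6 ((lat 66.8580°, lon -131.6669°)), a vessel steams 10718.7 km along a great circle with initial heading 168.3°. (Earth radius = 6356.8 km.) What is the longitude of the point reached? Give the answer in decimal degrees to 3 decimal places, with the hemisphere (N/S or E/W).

118.322°W

δ = d/R = 10718.7/6356.8 = 1.686179 rad
φ₂ = arcsin(sin φ₁ cos δ + cos φ₁ sin δ cos θ)
   = arcsin(0.91953·-0.11513 + 0.39301·0.99335·-0.97922) = -29.21901°
λ₂ = λ₁ + atan2(sin θ sin δ cos φ₁, cos δ − sin φ₁ sin φ₂) = -118.32233°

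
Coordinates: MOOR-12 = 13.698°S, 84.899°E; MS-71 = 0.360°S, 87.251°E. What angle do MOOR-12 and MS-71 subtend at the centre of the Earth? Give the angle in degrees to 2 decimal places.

13.54°

Δφ = 13.3380°,  Δλ = 2.3520°
a = sin²(Δφ/2) + cos φ₁ cos φ₂ sin²(Δλ/2) = 0.013896
c = 2·arcsin(√a) = 0.236314 rad = 13.5398°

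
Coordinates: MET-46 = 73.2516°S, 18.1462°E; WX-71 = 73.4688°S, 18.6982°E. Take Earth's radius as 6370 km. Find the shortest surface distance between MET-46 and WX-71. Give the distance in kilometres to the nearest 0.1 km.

29.9 km

Δφ = -0.2172°,  Δλ = 0.5520°
a = sin²(Δφ/2) + cos φ₁ cos φ₂ sin²(Δλ/2) = 0.000005
c = 2·arcsin(√a) = 0.004688 rad = 0.2686°
d = R·c = 6370 × 0.004688 = 29.9 km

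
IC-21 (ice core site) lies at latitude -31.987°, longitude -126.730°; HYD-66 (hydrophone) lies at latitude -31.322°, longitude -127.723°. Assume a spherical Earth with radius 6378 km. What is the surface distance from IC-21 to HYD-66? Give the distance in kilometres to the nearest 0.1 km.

119.7 km

Δφ = 0.6650°,  Δλ = -0.9930°
a = sin²(Δφ/2) + cos φ₁ cos φ₂ sin²(Δλ/2) = 0.000088
c = 2·arcsin(√a) = 0.018771 rad = 1.0755°
d = R·c = 6378 × 0.018771 = 119.7 km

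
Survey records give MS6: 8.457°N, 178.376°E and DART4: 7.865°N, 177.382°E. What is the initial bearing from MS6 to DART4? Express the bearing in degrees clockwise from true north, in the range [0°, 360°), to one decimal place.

Δλ = -0.9940°
y = sin Δλ · cos φ₂ = -0.017185
x = cos φ₁ sin φ₂ − sin φ₁ cos φ₂ cos Δλ = -0.010310
θ = atan2(y, x) = -120.9626° → 239.0374° (mod 360°)

239.0°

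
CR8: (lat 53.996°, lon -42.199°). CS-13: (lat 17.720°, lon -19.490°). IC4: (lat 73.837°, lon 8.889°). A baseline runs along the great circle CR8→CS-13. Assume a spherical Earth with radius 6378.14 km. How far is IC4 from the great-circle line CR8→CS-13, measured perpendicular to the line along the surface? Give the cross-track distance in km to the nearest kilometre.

δ₁₃ = central angle CR8→IC4 = 0.495386 rad  (haversine)
θ₁₃ = bearing CR8→IC4 = 27.107°,  θ₁₂ = bearing CR8→CS-13 = 145.343°
dₓₜ = R·arcsin(sin δ₁₃ · sin(θ₁₃ − θ₁₂)) = 6378.14·arcsin(0.47537·sin(-118.237°)) = -2756.164 km
|dₓₜ| = 2756.164 km

2756 km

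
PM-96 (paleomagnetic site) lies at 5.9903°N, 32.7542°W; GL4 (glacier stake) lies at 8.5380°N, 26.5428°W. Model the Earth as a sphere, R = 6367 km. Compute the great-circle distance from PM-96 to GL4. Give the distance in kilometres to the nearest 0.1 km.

740.9 km

Δφ = 2.5477°,  Δλ = 6.2114°
a = sin²(Δφ/2) + cos φ₁ cos φ₂ sin²(Δλ/2) = 0.003381
c = 2·arcsin(√a) = 0.116360 rad = 6.6670°
d = R·c = 6367 × 0.116360 = 740.9 km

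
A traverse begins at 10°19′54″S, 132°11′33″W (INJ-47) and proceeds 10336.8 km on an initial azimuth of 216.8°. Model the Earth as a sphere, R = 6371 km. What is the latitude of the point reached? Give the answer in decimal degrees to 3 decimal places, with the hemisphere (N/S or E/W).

INJ-47: φ = -10.33167°, λ = -132.19250°
δ = d/R = 10336.8/6371 = 1.622477 rad
φ₂ = arcsin(sin φ₁ cos δ + cos φ₁ sin δ cos θ)
   = arcsin(-0.17935·-0.05166 + 0.98379·0.99866·-0.80073) = -51.02605°
λ₂ = λ₁ + atan2(sin θ sin δ cos φ₁, cos δ − sin φ₁ sin φ₂) = 119.81950°

51.026°S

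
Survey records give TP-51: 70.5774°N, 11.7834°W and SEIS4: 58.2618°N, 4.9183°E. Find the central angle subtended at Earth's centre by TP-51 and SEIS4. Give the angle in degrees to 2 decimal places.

14.16°

Δφ = -12.3156°,  Δλ = 16.7017°
a = sin²(Δφ/2) + cos φ₁ cos φ₂ sin²(Δλ/2) = 0.015196
c = 2·arcsin(√a) = 0.247172 rad = 14.1619°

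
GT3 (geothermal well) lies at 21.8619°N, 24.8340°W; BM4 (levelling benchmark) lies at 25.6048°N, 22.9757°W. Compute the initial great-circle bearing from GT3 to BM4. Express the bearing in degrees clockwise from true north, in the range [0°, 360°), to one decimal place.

24.1°

Δλ = 1.8583°
y = sin Δλ · cos φ₂ = 0.029243
x = cos φ₁ sin φ₂ − sin φ₁ cos φ₂ cos Δλ = 0.065456
θ = atan2(y, x) = 24.0732° → 24.0732° (mod 360°)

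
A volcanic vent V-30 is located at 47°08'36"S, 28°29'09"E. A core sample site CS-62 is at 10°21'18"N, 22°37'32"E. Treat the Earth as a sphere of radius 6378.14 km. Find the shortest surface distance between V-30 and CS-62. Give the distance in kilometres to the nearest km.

6427 km

V-30: φ = -47.14333°, λ = +28.48583°
CS-62: φ = +10.35500°, λ = +22.62556°
Δφ = 57.4983°,  Δλ = -5.8603°
a = sin²(Δφ/2) + cos φ₁ cos φ₂ sin²(Δλ/2) = 0.233086
c = 2·arcsin(√a) = 1.007676 rad = 57.7356°
d = R·c = 6378.14 × 1.007676 = 6427.1 km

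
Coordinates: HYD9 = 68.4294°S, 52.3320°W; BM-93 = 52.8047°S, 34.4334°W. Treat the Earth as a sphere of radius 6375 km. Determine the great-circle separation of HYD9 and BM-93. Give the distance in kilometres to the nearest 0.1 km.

1977.2 km

Δφ = 15.6247°,  Δλ = 17.8986°
a = sin²(Δφ/2) + cos φ₁ cos φ₂ sin²(Δλ/2) = 0.023855
c = 2·arcsin(√a) = 0.310143 rad = 17.7699°
d = R·c = 6375 × 0.310143 = 1977.2 km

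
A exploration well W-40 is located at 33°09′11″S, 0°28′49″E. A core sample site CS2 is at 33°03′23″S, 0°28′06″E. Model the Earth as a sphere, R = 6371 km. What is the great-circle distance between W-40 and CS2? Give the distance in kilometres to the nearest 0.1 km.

W-40: φ = -33.15306°, λ = +0.48028°
CS2: φ = -33.05639°, λ = +0.46833°
Δφ = 0.0967°,  Δλ = -0.0119°
a = sin²(Δφ/2) + cos φ₁ cos φ₂ sin²(Δλ/2) = 0.000001
c = 2·arcsin(√a) = 0.001696 rad = 0.0972°
d = R·c = 6371 × 0.001696 = 10.8 km

10.8 km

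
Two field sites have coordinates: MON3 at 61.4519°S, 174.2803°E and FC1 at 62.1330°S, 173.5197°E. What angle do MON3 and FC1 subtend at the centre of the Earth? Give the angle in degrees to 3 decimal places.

0.770°

Δφ = -0.6811°,  Δλ = -0.7606°
a = sin²(Δφ/2) + cos φ₁ cos φ₂ sin²(Δλ/2) = 0.000045
c = 2·arcsin(√a) = 0.013442 rad = 0.7701°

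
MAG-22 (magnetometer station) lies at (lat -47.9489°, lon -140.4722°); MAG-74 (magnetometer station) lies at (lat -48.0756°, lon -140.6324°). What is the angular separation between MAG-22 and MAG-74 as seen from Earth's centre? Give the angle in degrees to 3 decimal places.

0.166°

Δφ = -0.1267°,  Δλ = -0.1602°
a = sin²(Δφ/2) + cos φ₁ cos φ₂ sin²(Δλ/2) = 0.000002
c = 2·arcsin(√a) = 0.002896 rad = 0.1659°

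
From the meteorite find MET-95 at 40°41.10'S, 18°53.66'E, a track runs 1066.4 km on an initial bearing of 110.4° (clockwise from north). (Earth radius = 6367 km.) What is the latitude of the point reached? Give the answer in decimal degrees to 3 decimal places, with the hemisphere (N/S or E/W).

MET-95: φ = -40.68500°, λ = +18.89433°
δ = d/R = 1066.4/6367 = 0.167489 rad
φ₂ = arcsin(sin φ₁ cos δ + cos φ₁ sin δ cos θ)
   = arcsin(-0.65190·0.98601 + 0.75831·0.16671·-0.34857) = -43.38065°
λ₂ = λ₁ + atan2(sin θ sin δ cos φ₁, cos δ − sin φ₁ sin φ₂) = 31.30887°

43.381°S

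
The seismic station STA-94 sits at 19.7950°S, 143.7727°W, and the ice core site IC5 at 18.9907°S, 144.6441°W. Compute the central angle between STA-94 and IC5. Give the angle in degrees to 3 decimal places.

Δφ = 0.8043°,  Δλ = -0.8714°
a = sin²(Δφ/2) + cos φ₁ cos φ₂ sin²(Δλ/2) = 0.000101
c = 2·arcsin(√a) = 0.020071 rad = 1.1500°

1.150°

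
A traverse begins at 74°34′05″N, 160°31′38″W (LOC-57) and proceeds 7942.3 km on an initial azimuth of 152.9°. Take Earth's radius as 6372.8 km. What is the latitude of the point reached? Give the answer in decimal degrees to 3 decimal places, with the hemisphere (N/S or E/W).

LOC-57: φ = +74.56806°, λ = -160.52722°
δ = d/R = 7942.3/6372.8 = 1.246281 rad
φ₂ = arcsin(sin φ₁ cos δ + cos φ₁ sin δ cos θ)
   = arcsin(0.96395·0.31885 + 0.26609·0.94781·-0.89021) = 4.75171°
λ₂ = λ₁ + atan2(sin θ sin δ cos φ₁, cos δ − sin φ₁ sin φ₂) = -134.85279°

4.752°N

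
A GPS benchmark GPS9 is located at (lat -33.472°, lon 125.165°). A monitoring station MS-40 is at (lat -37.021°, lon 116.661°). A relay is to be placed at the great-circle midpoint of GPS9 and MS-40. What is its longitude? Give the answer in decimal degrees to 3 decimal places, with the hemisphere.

Bx = cos φ₂ cos Δλ = 0.789637,  By = cos φ₂ sin Δλ = -0.118068
φₘ = atan2(sin φ₁ + sin φ₂, √((cos φ₁ + Bx)² + By²)) = -35.32093°
λₘ = λ₁ + atan2(By, cos φ₁ + Bx) = 121.00626°

121.006°E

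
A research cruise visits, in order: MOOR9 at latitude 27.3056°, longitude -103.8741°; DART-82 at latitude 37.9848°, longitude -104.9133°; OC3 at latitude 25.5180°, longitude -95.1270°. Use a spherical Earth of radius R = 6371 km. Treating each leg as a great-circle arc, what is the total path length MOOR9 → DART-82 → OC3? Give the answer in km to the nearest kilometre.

2856 km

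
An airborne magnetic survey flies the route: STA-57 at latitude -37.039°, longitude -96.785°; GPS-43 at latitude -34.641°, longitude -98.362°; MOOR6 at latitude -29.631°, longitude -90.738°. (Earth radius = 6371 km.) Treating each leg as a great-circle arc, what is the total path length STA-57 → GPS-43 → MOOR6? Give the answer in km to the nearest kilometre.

1210 km

STA-57→GPS-43: c = 0.047427 rad, d = 302.16 km
GPS-43→MOOR6: c = 0.142545 rad, d = 908.15 km
Total = 302.16 + 908.15 = 1210.31 km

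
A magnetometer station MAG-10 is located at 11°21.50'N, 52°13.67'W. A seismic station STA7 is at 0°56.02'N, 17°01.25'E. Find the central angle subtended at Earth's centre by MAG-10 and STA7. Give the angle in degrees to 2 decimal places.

69.48°

MAG-10: φ = +11.35833°, λ = -52.22783°
STA7: φ = +0.93367°, λ = +17.02083°
Δφ = -10.4247°,  Δλ = 69.2487°
a = sin²(Δφ/2) + cos φ₁ cos φ₂ sin²(Δλ/2) = 0.324732
c = 2·arcsin(√a) = 1.212652 rad = 69.4799°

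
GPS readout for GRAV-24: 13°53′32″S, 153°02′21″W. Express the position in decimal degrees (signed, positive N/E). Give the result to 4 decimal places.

lat: 13.8922° S → -13.8922°
lon: 153.0392° W → -153.0392°

-13.8922°, -153.0392°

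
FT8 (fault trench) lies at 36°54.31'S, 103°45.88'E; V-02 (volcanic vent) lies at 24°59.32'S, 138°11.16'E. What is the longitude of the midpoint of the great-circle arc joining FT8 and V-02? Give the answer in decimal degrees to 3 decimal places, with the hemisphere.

122.086°E

FT8: φ = -36.90517°, λ = +103.76467°
V-02: φ = -24.98867°, λ = +138.18600°
Bx = cos φ₂ cos Δλ = 0.747685,  By = cos φ₂ sin Δλ = 0.512360
φₘ = atan2(sin φ₁ + sin φ₂, √((cos φ₁ + Bx)² + By²)) = -32.11193°
λₘ = λ₁ + atan2(By, cos φ₁ + Bx) = 122.08582°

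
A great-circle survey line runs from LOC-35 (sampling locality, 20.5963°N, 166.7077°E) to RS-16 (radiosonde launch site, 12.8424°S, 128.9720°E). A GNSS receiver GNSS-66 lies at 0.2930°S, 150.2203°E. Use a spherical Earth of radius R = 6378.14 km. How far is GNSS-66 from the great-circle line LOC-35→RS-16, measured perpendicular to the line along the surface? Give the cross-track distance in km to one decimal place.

568.3 km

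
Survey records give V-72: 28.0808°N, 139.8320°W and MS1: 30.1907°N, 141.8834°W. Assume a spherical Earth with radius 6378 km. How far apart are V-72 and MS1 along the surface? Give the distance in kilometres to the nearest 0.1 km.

Δφ = 2.1099°,  Δλ = -2.0514°
a = sin²(Δφ/2) + cos φ₁ cos φ₂ sin²(Δλ/2) = 0.000583
c = 2·arcsin(√a) = 0.048310 rad = 2.7680°
d = R·c = 6378 × 0.048310 = 308.1 km

308.1 km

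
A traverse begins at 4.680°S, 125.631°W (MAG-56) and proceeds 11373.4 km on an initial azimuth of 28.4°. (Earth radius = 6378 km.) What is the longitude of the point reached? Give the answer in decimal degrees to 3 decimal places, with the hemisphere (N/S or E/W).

18.876°W

δ = d/R = 11373.4/6378 = 1.783224 rad
φ₂ = arcsin(sin φ₁ cos δ + cos φ₁ sin δ cos θ)
   = arcsin(-0.08159·-0.21083 + 0.99667·0.97752·0.87965) = 60.95173°
λ₂ = λ₁ + atan2(sin θ sin δ cos φ₁, cos δ − sin φ₁ sin φ₂) = -18.87609°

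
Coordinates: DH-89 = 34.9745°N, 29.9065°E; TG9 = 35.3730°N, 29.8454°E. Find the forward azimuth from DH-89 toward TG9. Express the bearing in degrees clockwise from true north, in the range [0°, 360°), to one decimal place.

352.9°

Δλ = -0.0611°
y = sin Δλ · cos φ₂ = -0.000870
x = cos φ₁ sin φ₂ − sin φ₁ cos φ₂ cos Δλ = 0.006955
θ = atan2(y, x) = -7.1260° → 352.8740° (mod 360°)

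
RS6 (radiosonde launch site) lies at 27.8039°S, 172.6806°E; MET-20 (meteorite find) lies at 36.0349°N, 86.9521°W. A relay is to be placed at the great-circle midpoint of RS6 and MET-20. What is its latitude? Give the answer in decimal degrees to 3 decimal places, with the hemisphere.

6.402°N

Bx = cos φ₂ cos Δλ = -0.145524,  By = cos φ₂ sin Δλ = 0.795457
φₘ = atan2(sin φ₁ + sin φ₂, √((cos φ₁ + Bx)² + By²)) = 6.40218°
λₘ = λ₁ + atan2(By, cos φ₁ + Bx) = -140.21324°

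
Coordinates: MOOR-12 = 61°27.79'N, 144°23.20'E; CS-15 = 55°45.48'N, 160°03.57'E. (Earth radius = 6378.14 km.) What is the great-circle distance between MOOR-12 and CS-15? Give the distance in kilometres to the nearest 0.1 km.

1104.2 km

MOOR-12: φ = +61.46317°, λ = +144.38667°
CS-15: φ = +55.75800°, λ = +160.05950°
Δφ = -5.7052°,  Δλ = 15.6728°
a = sin²(Δφ/2) + cos φ₁ cos φ₂ sin²(Δλ/2) = 0.007474
c = 2·arcsin(√a) = 0.173119 rad = 9.9190°
d = R·c = 6378.14 × 0.173119 = 1104.2 km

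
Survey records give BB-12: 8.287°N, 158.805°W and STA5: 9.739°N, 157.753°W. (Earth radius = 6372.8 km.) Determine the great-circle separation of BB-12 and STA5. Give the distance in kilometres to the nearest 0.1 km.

198.6 km

Δφ = 1.4520°,  Δλ = 1.0520°
a = sin²(Δφ/2) + cos φ₁ cos φ₂ sin²(Δλ/2) = 0.000243
c = 2·arcsin(√a) = 0.031162 rad = 1.7854°
d = R·c = 6372.8 × 0.031162 = 198.6 km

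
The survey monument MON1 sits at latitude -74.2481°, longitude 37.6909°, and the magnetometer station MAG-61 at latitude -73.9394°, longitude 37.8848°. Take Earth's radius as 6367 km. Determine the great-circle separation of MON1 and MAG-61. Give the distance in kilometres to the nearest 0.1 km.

Δφ = 0.3087°,  Δλ = 0.1939°
a = sin²(Δφ/2) + cos φ₁ cos φ₂ sin²(Δλ/2) = 0.000007
c = 2·arcsin(√a) = 0.005467 rad = 0.3132°
d = R·c = 6367 × 0.005467 = 34.8 km

34.8 km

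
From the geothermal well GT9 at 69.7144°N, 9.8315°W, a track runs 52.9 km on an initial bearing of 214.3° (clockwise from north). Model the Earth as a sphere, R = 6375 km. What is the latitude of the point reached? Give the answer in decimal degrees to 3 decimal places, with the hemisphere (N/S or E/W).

69.320°N

δ = d/R = 52.9/6375 = 0.008298 rad
φ₂ = arcsin(sin φ₁ cos δ + cos φ₁ sin δ cos θ)
   = arcsin(0.93798·0.99997 + 0.34670·0.00830·-0.82610) = 69.31998°
λ₂ = λ₁ + atan2(sin θ sin δ cos φ₁, cos δ − sin φ₁ sin φ₂) = -10.59019°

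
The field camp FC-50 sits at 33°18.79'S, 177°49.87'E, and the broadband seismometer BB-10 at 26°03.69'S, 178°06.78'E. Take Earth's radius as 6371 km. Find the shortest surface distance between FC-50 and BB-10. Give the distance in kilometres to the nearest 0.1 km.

FC-50: φ = -33.31317°, λ = +177.83117°
BB-10: φ = -26.06150°, λ = +178.11300°
Δφ = 7.2517°,  Δλ = 0.2818°
a = sin²(Δφ/2) + cos φ₁ cos φ₂ sin²(Δλ/2) = 0.004004
c = 2·arcsin(√a) = 0.126637 rad = 7.2558°
d = R·c = 6371 × 0.126637 = 806.8 km

806.8 km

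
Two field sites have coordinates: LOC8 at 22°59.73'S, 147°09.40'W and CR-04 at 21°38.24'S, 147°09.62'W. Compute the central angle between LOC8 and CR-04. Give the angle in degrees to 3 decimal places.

1.358°

LOC8: φ = -22.99550°, λ = -147.15667°
CR-04: φ = -21.63733°, λ = -147.16033°
Δφ = 1.3582°,  Δλ = -0.0037°
a = sin²(Δφ/2) + cos φ₁ cos φ₂ sin²(Δλ/2) = 0.000140
c = 2·arcsin(√a) = 0.023705 rad = 1.3582°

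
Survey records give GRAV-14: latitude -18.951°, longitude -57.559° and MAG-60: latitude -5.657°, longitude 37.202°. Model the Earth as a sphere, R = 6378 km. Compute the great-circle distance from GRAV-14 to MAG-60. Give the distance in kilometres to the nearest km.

Δφ = 13.2940°,  Δλ = 94.7610°
a = sin²(Δφ/2) + cos φ₁ cos φ₂ sin²(Δλ/2) = 0.523053
c = 2·arcsin(√a) = 1.616919 rad = 92.6426°
d = R·c = 6378 × 1.616919 = 10312.7 km

10313 km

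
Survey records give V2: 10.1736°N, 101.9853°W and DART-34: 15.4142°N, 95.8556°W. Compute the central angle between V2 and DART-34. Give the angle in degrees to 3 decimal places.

7.948°

Δφ = 5.2406°,  Δλ = 6.1297°
a = sin²(Δφ/2) + cos φ₁ cos φ₂ sin²(Δλ/2) = 0.004803
c = 2·arcsin(√a) = 0.138712 rad = 7.9476°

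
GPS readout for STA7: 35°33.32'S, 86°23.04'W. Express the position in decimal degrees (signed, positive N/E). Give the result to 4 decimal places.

-35.5553°, -86.3840°

lat: 35.5553° S → -35.5553°
lon: 86.3840° W → -86.3840°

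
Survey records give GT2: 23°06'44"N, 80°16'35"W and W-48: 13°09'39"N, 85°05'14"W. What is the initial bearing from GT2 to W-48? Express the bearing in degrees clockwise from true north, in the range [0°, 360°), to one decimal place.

205.5°

GT2: φ = +23.11222°, λ = -80.27639°
W-48: φ = +13.16083°, λ = -85.08722°
Δλ = -4.8108°
y = sin Δλ · cos φ₂ = -0.081663
x = cos φ₁ sin φ₂ − sin φ₁ cos φ₂ cos Δλ = -0.171466
θ = atan2(y, x) = -154.5331° → 205.4669° (mod 360°)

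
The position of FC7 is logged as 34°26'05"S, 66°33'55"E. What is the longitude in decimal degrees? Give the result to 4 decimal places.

66.5653°E

66° + 33′/60 + 55″/3600 = 66 + 0.55000 + 0.01528 = 66.5653°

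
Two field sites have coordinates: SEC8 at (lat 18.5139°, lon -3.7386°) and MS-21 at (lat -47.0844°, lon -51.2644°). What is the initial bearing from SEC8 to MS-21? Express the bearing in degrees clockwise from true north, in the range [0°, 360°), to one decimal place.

210.9°

Δλ = -47.5258°
y = sin Δλ · cos φ₂ = -0.502234
x = cos φ₁ sin φ₂ − sin φ₁ cos φ₂ cos Δλ = -0.840457
θ = atan2(y, x) = -149.1386° → 210.8614° (mod 360°)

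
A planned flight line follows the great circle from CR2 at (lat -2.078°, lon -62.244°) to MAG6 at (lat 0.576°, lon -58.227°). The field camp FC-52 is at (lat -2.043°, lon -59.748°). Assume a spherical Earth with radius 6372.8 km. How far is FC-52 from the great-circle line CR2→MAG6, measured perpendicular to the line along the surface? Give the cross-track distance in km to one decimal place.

δ₁₃ = central angle CR2→FC-52 = 0.043540 rad  (haversine)
θ₁₃ = bearing CR2→FC-52 = 89.241°,  θ₁₂ = bearing CR2→MAG6 = 56.585°
dₓₜ = R·arcsin(sin δ₁₃ · sin(θ₁₃ − θ₁₂)) = 6372.8·arcsin(0.04353·sin(32.656°)) = 149.688 km
|dₓₜ| = 149.688 km

149.7 km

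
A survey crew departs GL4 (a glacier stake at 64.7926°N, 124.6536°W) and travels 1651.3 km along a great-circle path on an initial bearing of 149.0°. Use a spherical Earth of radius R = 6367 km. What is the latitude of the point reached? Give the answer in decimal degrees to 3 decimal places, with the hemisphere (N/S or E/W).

51.342°N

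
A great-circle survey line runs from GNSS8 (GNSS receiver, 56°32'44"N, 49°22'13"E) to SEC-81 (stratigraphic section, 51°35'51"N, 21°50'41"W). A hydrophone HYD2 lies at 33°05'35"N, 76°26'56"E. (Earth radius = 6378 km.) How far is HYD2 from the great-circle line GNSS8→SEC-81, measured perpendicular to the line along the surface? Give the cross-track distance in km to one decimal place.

871.6 km

GNSS8: φ = +56.54556°, λ = +49.37028°
SEC-81: φ = +51.59750°, λ = -21.84472°
HYD2: φ = +33.09306°, λ = +76.44889°
δ₁₃ = central angle GNSS8→HYD2 = 0.522120 rad  (haversine)
θ₁₃ = bearing GNSS8→HYD2 = 130.120°,  θ₁₂ = bearing GNSS8→SEC-81 = 294.267°
dₓₜ = R·arcsin(sin δ₁₃ · sin(θ₁₃ − θ₁₂)) = 6378·arcsin(0.49872·sin(-164.147°)) = -871.619 km
|dₓₜ| = 871.619 km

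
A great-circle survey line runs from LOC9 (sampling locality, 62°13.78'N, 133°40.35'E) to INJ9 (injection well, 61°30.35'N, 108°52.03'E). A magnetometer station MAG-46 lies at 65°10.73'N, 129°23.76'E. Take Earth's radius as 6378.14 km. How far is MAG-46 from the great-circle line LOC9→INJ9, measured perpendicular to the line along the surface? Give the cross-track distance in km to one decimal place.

306.0 km

LOC9: φ = +62.22967°, λ = +133.67250°
INJ9: φ = +61.50583°, λ = +108.86717°
MAG-46: φ = +65.17883°, λ = +129.39600°
δ₁₃ = central angle LOC9→MAG-46 = 0.061149 rad  (haversine)
θ₁₃ = bearing LOC9→MAG-46 = 329.187°,  θ₁₂ = bearing LOC9→INJ9 = 277.489°
dₓₜ = R·arcsin(sin δ₁₃ · sin(θ₁₃ − θ₁₂)) = 6378.14·arcsin(0.06111·sin(51.697°)) = 305.988 km
|dₓₜ| = 305.988 km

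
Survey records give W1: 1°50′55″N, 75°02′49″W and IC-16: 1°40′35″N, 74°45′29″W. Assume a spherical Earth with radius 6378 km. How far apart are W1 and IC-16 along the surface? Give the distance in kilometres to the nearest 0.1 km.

W1: φ = +1.84861°, λ = -75.04694°
IC-16: φ = +1.67639°, λ = -74.75806°
Δφ = -0.1722°,  Δλ = 0.2889°
a = sin²(Δφ/2) + cos φ₁ cos φ₂ sin²(Δλ/2) = 0.000009
c = 2·arcsin(√a) = 0.005868 rad = 0.3362°
d = R·c = 6378 × 0.005868 = 37.4 km

37.4 km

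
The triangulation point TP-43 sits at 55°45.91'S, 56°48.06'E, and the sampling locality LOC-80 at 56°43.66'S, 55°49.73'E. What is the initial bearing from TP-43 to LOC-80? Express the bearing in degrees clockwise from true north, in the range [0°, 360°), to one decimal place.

TP-43: φ = -55.76517°, λ = +56.80100°
LOC-80: φ = -56.72767°, λ = +55.82883°
Δλ = -0.9722°
y = sin Δλ · cos φ₂ = -0.009308
x = cos φ₁ sin φ₂ − sin φ₁ cos φ₂ cos Δλ = -0.016863
θ = atan2(y, x) = -151.1020° → 208.8980° (mod 360°)

208.9°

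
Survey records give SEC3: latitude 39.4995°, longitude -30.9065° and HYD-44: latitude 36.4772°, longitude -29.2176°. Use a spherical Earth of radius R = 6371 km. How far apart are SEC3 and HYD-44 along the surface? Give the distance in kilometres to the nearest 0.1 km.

367.2 km

Δφ = -3.0223°,  Δλ = 1.6889°
a = sin²(Δφ/2) + cos φ₁ cos φ₂ sin²(Δλ/2) = 0.000830
c = 2·arcsin(√a) = 0.057635 rad = 3.3023°
d = R·c = 6371 × 0.057635 = 367.2 km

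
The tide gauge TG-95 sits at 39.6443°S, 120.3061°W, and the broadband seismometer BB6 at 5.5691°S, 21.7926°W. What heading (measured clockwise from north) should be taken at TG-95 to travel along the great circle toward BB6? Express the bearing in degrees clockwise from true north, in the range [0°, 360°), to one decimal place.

99.7°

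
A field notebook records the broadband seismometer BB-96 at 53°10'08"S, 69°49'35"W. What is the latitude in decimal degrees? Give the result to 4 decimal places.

53° + 10′/60 + 8″/3600 = 53 + 0.16667 + 0.00222 = 53.1689°

53.1689°S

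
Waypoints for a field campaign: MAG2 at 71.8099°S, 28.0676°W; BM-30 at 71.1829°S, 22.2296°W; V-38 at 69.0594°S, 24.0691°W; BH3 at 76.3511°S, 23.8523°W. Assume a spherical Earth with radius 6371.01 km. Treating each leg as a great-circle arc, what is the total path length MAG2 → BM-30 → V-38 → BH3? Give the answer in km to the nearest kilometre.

1274 km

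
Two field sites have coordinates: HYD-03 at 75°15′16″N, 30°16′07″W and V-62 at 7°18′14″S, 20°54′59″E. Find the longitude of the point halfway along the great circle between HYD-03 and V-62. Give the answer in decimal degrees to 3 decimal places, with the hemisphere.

HYD-03: φ = +75.25444°, λ = -30.26861°
V-62: φ = -7.30389°, λ = +20.91639°
Bx = cos φ₂ cos Δλ = 0.621722,  By = cos φ₂ sin Δλ = 0.772852
φₘ = atan2(sin φ₁ + sin φ₂, √((cos φ₁ + Bx)² + By²)) = 35.71189°
λₘ = λ₁ + atan2(By, cos φ₁ + Bx) = 11.14369°

11.144°E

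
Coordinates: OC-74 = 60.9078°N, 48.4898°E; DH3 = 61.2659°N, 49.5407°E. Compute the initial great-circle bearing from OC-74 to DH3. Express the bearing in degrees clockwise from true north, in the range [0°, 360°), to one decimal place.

54.4°

Δλ = 1.0509°
y = sin Δλ · cos φ₂ = 0.008817
x = cos φ₁ sin φ₂ − sin φ₁ cos φ₂ cos Δλ = 0.006321
θ = atan2(y, x) = 54.3649° → 54.3649° (mod 360°)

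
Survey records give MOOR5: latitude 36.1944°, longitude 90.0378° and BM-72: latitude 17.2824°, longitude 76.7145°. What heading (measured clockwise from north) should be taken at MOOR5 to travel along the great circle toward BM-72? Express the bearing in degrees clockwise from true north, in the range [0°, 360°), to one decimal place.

215.5°

Δλ = -13.3233°
y = sin Δλ · cos φ₂ = -0.220041
x = cos φ₁ sin φ₂ − sin φ₁ cos φ₂ cos Δλ = -0.308939
θ = atan2(y, x) = -144.5397° → 215.4603° (mod 360°)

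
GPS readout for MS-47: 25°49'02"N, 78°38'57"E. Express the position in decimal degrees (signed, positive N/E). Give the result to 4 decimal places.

+25.8172°, +78.6492°

lat: 25.8172° N → +25.8172°
lon: 78.6492° E → +78.6492°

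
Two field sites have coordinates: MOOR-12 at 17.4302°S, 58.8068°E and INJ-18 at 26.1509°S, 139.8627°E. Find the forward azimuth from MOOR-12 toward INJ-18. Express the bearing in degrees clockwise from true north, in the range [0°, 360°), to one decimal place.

113.1°

Δλ = 81.0559°
y = sin Δλ · cos φ₂ = 0.886722
x = cos φ₁ sin φ₂ − sin φ₁ cos φ₂ cos Δλ = -0.378696
θ = atan2(y, x) = 113.1261° → 113.1261° (mod 360°)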